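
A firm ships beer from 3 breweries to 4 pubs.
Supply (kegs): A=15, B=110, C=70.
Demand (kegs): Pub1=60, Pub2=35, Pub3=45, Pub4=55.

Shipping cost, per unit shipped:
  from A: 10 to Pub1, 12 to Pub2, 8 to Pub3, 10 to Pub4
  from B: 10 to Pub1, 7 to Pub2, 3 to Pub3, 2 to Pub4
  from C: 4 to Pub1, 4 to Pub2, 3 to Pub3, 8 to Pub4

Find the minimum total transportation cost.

A cheapest plan:
  A->Pub1: 15 × 10 = 150
  B->Pub2: 10 × 7 = 70
  B->Pub3: 45 × 3 = 135
  B->Pub4: 55 × 2 = 110
  C->Pub1: 45 × 4 = 180
  C->Pub2: 25 × 4 = 100
Total = 150 + 70 + 135 + 110 + 180 + 100 = 745.

745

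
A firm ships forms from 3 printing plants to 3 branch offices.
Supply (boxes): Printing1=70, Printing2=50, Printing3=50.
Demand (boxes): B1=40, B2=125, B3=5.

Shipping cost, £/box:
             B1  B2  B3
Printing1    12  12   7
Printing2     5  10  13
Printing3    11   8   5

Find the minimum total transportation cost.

Optimal allocation:
  Printing1 to B2: 65 boxes
  Printing1 to B3: 5 boxes
  Printing2 to B1: 40 boxes
  Printing2 to B2: 10 boxes
  Printing3 to B2: 50 boxes
Total cost = £1515.

1515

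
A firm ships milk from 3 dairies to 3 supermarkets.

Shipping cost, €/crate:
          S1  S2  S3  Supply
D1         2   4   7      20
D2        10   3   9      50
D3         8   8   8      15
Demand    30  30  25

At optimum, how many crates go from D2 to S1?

The minimum-cost plan:
  D1–S1: 20 × €2 = €40
  D2–S2: 30 × €3 = €90
  D2–S3: 20 × €9 = €180
  D3–S1: 10 × €8 = €80
  D3–S3: 5 × €8 = €40
Total cost = €430.
The route D2→S1 is not used.

0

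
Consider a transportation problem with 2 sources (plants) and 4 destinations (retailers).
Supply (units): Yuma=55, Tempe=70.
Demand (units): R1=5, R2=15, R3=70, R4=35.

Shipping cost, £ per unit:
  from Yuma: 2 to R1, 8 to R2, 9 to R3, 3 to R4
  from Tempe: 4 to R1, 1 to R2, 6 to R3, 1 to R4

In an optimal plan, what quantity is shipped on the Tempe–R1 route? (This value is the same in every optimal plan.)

Optimal shipments:
  Yuma to R1: 5 × £2 = £10
  Yuma to R3: 15 × £9 = £135
  Yuma to R4: 35 × £3 = £105
  Tempe to R2: 15 × £1 = £15
  Tempe to R3: 55 × £6 = £330
Total cost = £595.
The route Tempe→R1 is not used.

0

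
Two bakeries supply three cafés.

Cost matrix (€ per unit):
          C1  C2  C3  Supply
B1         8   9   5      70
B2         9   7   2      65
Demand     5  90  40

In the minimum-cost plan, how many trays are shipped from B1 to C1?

5

The minimum-cost plan:
  B1→C1: 5 × €8 = €40
  B1→C2: 65 × €9 = €585
  B2→C2: 25 × €7 = €175
  B2→C3: 40 × €2 = €80
Total cost = €880.
So B1→C1 carries 5 trays.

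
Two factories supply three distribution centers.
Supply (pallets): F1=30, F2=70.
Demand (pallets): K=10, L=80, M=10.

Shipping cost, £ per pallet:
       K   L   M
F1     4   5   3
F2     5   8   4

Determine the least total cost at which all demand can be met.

640

An optimal shipping plan:
  F1->L: 30 × £5 = £150
  F2->K: 10 × £5 = £50
  F2->L: 50 × £8 = £400
  F2->M: 10 × £4 = £40
Total = 150 + 50 + 400 + 40 = £640.
(Supply check: F1 ships 30; F2 ships 70.)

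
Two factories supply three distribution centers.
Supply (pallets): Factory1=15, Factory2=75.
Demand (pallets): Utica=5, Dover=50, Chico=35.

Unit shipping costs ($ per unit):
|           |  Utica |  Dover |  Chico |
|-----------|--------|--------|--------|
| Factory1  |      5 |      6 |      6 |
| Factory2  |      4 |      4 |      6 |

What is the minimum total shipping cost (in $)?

An optimal shipping plan:
  Factory1–Chico: 15 pallets
  Factory2–Utica: 5 pallets
  Factory2–Dover: 50 pallets
  Factory2–Chico: 20 pallets
Total cost = $430.

430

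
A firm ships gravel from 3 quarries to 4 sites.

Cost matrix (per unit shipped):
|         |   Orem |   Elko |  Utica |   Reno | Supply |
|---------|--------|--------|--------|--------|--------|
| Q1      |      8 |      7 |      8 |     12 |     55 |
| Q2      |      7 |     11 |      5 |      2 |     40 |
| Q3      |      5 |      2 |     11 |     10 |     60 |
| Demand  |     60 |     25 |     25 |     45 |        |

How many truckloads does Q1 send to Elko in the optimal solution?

Optimal shipments:
  Q1–Orem: 25 × 8 = 200
  Q1–Utica: 25 × 8 = 200
  Q1–Reno: 5 × 12 = 60
  Q2–Reno: 40 × 2 = 80
  Q3–Orem: 35 × 5 = 175
  Q3–Elko: 25 × 2 = 50
Total cost = 765.
The route Q1→Elko is not used.

0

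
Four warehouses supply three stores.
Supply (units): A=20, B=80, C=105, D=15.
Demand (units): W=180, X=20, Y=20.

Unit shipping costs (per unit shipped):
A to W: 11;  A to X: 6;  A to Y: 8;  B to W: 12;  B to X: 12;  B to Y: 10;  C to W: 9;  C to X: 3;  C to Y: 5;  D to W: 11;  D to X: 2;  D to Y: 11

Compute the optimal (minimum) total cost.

A cheapest plan:
  A to W: 20 × 11 = 220
  B to W: 80 × 12 = 960
  C to W: 80 × 9 = 720
  C to X: 5 × 3 = 15
  C to Y: 20 × 5 = 100
  D to X: 15 × 2 = 30
Total = 220 + 960 + 720 + 15 + 100 + 30 = 2045.

2045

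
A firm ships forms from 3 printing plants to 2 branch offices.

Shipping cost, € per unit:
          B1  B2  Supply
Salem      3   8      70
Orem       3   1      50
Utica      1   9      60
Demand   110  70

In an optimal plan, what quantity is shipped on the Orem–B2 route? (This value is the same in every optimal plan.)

Solving gives:
  Salem to B1: 50 × €3 = €150
  Salem to B2: 20 × €8 = €160
  Orem to B2: 50 × €1 = €50
  Utica to B1: 60 × €1 = €60
Total cost = €420.
So Orem→B2 carries 50 boxes.

50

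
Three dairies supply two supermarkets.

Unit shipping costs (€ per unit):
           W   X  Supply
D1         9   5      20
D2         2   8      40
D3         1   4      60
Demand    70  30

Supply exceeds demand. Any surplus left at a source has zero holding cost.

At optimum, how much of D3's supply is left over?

Minimum-cost shipments:
  D1 to X: 20 crates
  D2 to W: 20 crates
  D3 to W: 50 crates
  D3 to X: 10 crates
Total cost = €230.
D3 ships 60 of its 60, leaving 0.

0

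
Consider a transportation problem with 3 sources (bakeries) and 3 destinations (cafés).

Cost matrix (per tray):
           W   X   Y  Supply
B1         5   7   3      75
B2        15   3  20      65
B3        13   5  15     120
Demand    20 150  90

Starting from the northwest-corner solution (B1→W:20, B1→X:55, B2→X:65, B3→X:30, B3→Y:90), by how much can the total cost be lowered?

Current plan cost = 20·5 + 55·7 + 65·3 + 30·5 + 90·15 = 2180.
Optimal plan:
  B1→Y: 75 trays
  B2→X: 65 trays
  B3→W: 20 trays
  B3→X: 85 trays
  B3→Y: 15 trays
Optimal cost = 1330.
Saving = 2180 − 1330 = 850.

850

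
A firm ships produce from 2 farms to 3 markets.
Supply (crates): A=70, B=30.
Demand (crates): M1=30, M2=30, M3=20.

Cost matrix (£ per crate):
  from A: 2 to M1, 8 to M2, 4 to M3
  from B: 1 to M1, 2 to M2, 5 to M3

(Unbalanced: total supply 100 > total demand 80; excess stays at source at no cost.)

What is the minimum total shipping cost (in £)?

A cheapest plan:
  A–M1: 30 × £2 = £60
  A–M3: 20 × £4 = £80
  B–M2: 30 × £2 = £60
Total = 60 + 80 + 60 = £200.
(Supply check: A ships 50; B ships 30.)

200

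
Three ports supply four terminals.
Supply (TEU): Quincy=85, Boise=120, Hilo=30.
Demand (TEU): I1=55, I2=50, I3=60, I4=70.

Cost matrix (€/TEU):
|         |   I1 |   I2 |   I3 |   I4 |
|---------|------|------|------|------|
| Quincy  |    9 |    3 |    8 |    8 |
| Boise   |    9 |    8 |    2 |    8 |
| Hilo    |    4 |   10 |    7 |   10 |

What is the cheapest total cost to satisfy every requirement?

One minimum-cost allocation:
  Quincy→I2: 50 TEU
  Quincy→I4: 35 TEU
  Boise→I1: 25 TEU
  Boise→I3: 60 TEU
  Boise→I4: 35 TEU
  Hilo→I1: 30 TEU
Total cost = €1175.

1175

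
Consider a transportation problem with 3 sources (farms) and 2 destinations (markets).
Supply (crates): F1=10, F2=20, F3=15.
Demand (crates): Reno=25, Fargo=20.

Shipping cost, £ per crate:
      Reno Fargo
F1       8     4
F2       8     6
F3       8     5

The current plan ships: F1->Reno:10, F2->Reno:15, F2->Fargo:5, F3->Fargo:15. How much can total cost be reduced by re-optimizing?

15

Current plan cost = 10·8 + 15·8 + 5·6 + 15·5 = £305.
Optimal plan:
  F1→Fargo: 10 crates
  F2→Reno: 20 crates
  F3→Reno: 5 crates
  F3→Fargo: 10 crates
Optimal cost = £290.
Saving = 305 − 290 = £15.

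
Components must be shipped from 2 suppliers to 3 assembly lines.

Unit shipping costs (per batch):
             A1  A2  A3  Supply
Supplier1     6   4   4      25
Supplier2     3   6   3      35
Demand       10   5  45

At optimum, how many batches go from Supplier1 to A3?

20

Solving gives:
  Supplier1 to A2: 5 × 4 = 20
  Supplier1 to A3: 20 × 4 = 80
  Supplier2 to A1: 10 × 3 = 30
  Supplier2 to A3: 25 × 3 = 75
Total cost = 205.
So Supplier1→A3 carries 20 batches.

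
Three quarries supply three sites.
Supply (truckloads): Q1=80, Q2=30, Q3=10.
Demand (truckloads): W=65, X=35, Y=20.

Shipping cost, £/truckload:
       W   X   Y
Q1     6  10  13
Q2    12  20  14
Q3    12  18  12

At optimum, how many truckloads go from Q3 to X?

0

Optimal shipments:
  Q1→W: 45 truckloads
  Q1→X: 35 truckloads
  Q2→W: 20 truckloads
  Q2→Y: 10 truckloads
  Q3→Y: 10 truckloads
Total cost = £1120.
The route Q3→X is not used.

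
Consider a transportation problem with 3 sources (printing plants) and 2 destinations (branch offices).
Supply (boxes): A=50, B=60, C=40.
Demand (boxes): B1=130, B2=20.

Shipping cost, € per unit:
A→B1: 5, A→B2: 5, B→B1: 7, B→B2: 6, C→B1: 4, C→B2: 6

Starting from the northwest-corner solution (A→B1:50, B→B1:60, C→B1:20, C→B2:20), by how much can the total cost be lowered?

Current plan cost = 50·5 + 60·7 + 20·4 + 20·6 = €870.
Optimal plan:
  A→B1: 50 boxes
  B→B1: 40 boxes
  B→B2: 20 boxes
  C→B1: 40 boxes
Optimal cost = €810.
Saving = 870 − 810 = €60.

60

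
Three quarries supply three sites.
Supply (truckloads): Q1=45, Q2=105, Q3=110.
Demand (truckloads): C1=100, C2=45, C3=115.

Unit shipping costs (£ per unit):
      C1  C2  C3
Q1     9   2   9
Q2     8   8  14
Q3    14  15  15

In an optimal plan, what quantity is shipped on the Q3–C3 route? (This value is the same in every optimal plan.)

The minimum-cost plan:
  Q1->C2: 45 × £2 = £90
  Q2->C1: 100 × £8 = £800
  Q2->C3: 5 × £14 = £70
  Q3->C3: 110 × £15 = £1650
Total cost = £2610.
So Q3→C3 carries 110 truckloads.

110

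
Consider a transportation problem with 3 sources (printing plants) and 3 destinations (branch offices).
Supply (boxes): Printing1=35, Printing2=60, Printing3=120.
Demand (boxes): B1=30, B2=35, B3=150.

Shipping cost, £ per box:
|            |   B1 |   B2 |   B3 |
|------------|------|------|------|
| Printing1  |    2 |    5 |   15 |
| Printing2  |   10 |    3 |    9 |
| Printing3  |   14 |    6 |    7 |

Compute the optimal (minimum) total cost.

One minimum-cost allocation:
  Printing1 to B1: 30 × £2 = £60
  Printing1 to B2: 5 × £5 = £25
  Printing2 to B2: 30 × £3 = £90
  Printing2 to B3: 30 × £9 = £270
  Printing3 to B3: 120 × £7 = £840
Total = 60 + 25 + 90 + 270 + 840 = £1285.
(Supply check: Printing1 ships 35; Printing2 ships 60; Printing3 ships 120.)

1285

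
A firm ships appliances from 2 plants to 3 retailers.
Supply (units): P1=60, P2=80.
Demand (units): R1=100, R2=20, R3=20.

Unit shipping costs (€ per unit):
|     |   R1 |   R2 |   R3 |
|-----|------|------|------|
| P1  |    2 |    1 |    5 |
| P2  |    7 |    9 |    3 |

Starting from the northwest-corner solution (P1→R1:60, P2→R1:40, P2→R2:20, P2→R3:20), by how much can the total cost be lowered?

Current plan cost = 60·2 + 40·7 + 20·9 + 20·3 = €640.
Optimal plan:
  P1→R1: 40 × €2 = €80
  P1→R2: 20 × €1 = €20
  P2→R1: 60 × €7 = €420
  P2→R3: 20 × €3 = €60
Optimal cost = €580.
Saving = 640 − 580 = €60.

60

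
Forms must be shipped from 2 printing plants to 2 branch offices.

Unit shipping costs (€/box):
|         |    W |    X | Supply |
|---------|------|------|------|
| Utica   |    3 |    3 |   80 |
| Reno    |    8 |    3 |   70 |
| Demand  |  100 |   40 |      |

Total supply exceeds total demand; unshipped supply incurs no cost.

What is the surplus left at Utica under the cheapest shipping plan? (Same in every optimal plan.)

0

An optimal plan:
  Utica–W: 80 × €3 = €240
  Reno–W: 20 × €8 = €160
  Reno–X: 40 × €3 = €120
Total cost = €520.
Utica ships 80 of its 80, leaving 0.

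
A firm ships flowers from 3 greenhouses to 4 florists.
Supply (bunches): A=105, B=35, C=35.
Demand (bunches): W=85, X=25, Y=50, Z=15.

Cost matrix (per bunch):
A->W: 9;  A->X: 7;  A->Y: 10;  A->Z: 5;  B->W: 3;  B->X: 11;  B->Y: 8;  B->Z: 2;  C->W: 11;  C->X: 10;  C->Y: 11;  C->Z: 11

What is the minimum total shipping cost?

1340

Optimal allocation:
  A to W: 50 × 9 = 450
  A to X: 25 × 7 = 175
  A to Y: 15 × 10 = 150
  A to Z: 15 × 5 = 75
  B to W: 35 × 3 = 105
  C to Y: 35 × 11 = 385
Total = 450 + 175 + 150 + 75 + 105 + 385 = 1340.
(Supply check: A ships 105; B ships 35; C ships 35.)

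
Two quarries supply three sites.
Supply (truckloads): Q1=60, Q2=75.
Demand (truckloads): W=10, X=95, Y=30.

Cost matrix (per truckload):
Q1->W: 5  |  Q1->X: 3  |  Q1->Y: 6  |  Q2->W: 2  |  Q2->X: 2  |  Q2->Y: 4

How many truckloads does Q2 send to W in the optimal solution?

10

Optimal shipments:
  Q1 to X: 60 × 3 = 180
  Q2 to W: 10 × 2 = 20
  Q2 to X: 35 × 2 = 70
  Q2 to Y: 30 × 4 = 120
Total cost = 390.
So Q2→W carries 10 truckloads.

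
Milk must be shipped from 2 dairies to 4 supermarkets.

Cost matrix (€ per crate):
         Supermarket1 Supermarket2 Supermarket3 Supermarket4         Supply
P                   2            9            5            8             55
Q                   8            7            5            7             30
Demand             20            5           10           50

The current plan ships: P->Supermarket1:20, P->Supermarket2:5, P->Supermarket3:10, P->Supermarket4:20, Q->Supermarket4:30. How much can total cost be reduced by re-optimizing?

5

Current plan cost = 20·2 + 5·9 + 10·5 + 20·8 + 30·7 = €505.
Optimal plan:
  P–Supermarket1: 20 × €2 = €40
  P–Supermarket3: 10 × €5 = €50
  P–Supermarket4: 25 × €8 = €200
  Q–Supermarket2: 5 × €7 = €35
  Q–Supermarket4: 25 × €7 = €175
Optimal cost = €500.
Saving = 505 − 500 = €5.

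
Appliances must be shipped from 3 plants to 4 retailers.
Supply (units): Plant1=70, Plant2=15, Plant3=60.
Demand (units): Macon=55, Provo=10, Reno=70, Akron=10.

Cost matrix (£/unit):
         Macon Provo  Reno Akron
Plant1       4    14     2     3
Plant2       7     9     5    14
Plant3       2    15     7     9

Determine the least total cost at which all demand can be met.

410

One minimum-cost allocation:
  Plant1→Reno: 60 units
  Plant1→Akron: 10 units
  Plant2→Provo: 10 units
  Plant2→Reno: 5 units
  Plant3→Macon: 55 units
  Plant3→Reno: 5 units
Total cost = £410.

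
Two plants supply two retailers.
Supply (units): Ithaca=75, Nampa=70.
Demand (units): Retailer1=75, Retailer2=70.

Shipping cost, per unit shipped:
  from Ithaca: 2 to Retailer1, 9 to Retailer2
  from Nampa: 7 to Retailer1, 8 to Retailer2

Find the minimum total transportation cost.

710

One minimum-cost allocation:
  Ithaca->Retailer1: 75 × 2 = 150
  Nampa->Retailer2: 70 × 8 = 560
Total = 150 + 560 = 710.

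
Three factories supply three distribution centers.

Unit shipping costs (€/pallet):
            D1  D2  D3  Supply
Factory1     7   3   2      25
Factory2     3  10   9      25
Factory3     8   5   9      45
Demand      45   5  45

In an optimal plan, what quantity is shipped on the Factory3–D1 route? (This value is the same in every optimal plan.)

20

The minimum-cost plan:
  Factory1 to D3: 25 × €2 = €50
  Factory2 to D1: 25 × €3 = €75
  Factory3 to D1: 20 × €8 = €160
  Factory3 to D2: 5 × €5 = €25
  Factory3 to D3: 20 × €9 = €180
Total cost = €490.
So Factory3→D1 carries 20 pallets.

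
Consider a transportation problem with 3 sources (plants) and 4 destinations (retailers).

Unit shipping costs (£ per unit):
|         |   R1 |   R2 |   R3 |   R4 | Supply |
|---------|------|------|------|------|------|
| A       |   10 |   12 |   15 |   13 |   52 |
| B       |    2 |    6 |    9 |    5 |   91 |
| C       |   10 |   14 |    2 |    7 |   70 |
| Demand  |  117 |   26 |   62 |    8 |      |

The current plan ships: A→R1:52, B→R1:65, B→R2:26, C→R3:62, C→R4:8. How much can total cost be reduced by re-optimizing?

Current plan cost = 52·10 + 65·2 + 26·6 + 62·2 + 8·7 = £986.
Optimal plan:
  A->R1: 26 × £10 = £260
  A->R2: 26 × £12 = £312
  B->R1: 91 × £2 = £182
  C->R3: 62 × £2 = £124
  C->R4: 8 × £7 = £56
Optimal cost = £934.
Saving = 986 − 934 = £52.

52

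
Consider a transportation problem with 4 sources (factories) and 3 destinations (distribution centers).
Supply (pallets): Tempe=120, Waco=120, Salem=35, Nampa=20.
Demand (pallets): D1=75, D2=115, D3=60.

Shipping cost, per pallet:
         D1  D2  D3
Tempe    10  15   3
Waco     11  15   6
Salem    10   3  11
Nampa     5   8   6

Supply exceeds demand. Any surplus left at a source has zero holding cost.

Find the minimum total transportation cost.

Optimal allocation:
  Tempe to D1: 60 × 10 = 600
  Tempe to D3: 60 × 3 = 180
  Waco to D1: 15 × 11 = 165
  Waco to D2: 60 × 15 = 900
  Salem to D2: 35 × 3 = 105
  Nampa to D2: 20 × 8 = 160
Total = 600 + 180 + 165 + 900 + 105 + 160 = 2110.

2110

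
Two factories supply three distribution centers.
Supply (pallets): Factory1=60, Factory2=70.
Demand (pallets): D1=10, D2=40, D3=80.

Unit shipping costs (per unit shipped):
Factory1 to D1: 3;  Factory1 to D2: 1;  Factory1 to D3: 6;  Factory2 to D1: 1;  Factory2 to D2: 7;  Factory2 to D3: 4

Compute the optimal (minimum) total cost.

Optimal allocation:
  Factory1->D1: 10 pallets
  Factory1->D2: 40 pallets
  Factory1->D3: 10 pallets
  Factory2->D3: 70 pallets
Total cost = 410.
(Supply check: Factory1 ships 60; Factory2 ships 70.)

410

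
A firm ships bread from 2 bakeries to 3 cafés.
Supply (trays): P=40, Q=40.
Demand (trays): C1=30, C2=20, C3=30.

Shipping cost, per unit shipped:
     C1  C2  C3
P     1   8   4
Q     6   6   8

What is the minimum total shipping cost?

350

An optimal shipping plan:
  P→C1: 30 × 1 = 30
  P→C3: 10 × 4 = 40
  Q→C2: 20 × 6 = 120
  Q→C3: 20 × 8 = 160
Total = 30 + 40 + 120 + 160 = 350.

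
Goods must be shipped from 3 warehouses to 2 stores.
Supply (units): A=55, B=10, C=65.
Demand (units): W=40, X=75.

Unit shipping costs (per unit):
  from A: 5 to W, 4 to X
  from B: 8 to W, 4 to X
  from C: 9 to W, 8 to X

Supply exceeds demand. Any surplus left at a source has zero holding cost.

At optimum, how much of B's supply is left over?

0

An optimal plan:
  A→X: 55 × 4 = 220
  B→X: 10 × 4 = 40
  C→W: 40 × 9 = 360
  C→X: 10 × 8 = 80
Total cost = 700.
B ships 10 of its 10, leaving 0.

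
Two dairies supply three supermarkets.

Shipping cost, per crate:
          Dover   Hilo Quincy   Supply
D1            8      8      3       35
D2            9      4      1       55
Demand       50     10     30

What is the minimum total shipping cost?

A cheapest plan:
  D1→Dover: 35 × 8 = 280
  D2→Dover: 15 × 9 = 135
  D2→Hilo: 10 × 4 = 40
  D2→Quincy: 30 × 1 = 30
Total = 280 + 135 + 40 + 30 = 485.

485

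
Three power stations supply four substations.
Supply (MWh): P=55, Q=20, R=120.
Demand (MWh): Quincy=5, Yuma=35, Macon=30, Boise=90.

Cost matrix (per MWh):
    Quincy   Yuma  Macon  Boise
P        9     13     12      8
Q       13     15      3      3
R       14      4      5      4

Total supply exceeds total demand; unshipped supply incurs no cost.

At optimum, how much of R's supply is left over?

0

Minimum-cost shipments:
  P→Quincy: 5 × 9 = 45
  P→Boise: 15 × 8 = 120
  Q→Macon: 20 × 3 = 60
  R→Yuma: 35 × 4 = 140
  R→Macon: 10 × 5 = 50
  R→Boise: 75 × 4 = 300
Total cost = 715.
R ships 120 of its 120, leaving 0.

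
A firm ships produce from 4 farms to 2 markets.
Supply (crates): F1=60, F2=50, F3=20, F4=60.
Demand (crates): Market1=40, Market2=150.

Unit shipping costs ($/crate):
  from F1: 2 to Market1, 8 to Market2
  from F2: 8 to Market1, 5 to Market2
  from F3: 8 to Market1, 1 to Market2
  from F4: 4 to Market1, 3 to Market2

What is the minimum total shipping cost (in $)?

An optimal shipping plan:
  F1 to Market1: 40 crates
  F1 to Market2: 20 crates
  F2 to Market2: 50 crates
  F3 to Market2: 20 crates
  F4 to Market2: 60 crates
Total cost = $690.

690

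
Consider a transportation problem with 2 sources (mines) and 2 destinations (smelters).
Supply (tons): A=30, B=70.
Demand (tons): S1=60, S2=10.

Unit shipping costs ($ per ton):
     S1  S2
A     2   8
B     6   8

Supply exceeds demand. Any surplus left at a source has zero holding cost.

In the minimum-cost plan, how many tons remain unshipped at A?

Minimum-cost shipments:
  A to S1: 30 tons
  B to S1: 30 tons
  B to S2: 10 tons
Total cost = $320.
A ships 30 of its 30, leaving 0.

0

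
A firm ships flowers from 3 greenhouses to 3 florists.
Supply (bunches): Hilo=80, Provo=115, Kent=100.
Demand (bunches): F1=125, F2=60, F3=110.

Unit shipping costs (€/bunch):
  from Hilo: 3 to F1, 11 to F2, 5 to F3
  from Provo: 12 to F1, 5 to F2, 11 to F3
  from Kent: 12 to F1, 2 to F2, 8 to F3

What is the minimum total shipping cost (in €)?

1990

Optimal allocation:
  Hilo→F1: 80 × €3 = €240
  Provo→F1: 45 × €12 = €540
  Provo→F3: 70 × €11 = €770
  Kent→F2: 60 × €2 = €120
  Kent→F3: 40 × €8 = €320
Total = 240 + 540 + 770 + 120 + 320 = €1990.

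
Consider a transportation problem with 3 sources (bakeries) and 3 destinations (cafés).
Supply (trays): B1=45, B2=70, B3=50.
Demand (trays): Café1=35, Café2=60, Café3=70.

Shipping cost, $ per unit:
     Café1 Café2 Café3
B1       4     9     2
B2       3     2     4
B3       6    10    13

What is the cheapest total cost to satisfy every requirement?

640

An optimal shipping plan:
  B1→Café3: 45 × $2 = $90
  B2→Café2: 45 × $2 = $90
  B2→Café3: 25 × $4 = $100
  B3→Café1: 35 × $6 = $210
  B3→Café2: 15 × $10 = $150
Total = 90 + 90 + 100 + 210 + 150 = $640.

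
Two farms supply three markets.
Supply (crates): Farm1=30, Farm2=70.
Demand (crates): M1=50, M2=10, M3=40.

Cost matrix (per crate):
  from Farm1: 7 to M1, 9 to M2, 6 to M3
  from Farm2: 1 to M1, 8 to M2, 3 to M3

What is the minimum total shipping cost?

A cheapest plan:
  Farm1->M2: 10 × 9 = 90
  Farm1->M3: 20 × 6 = 120
  Farm2->M1: 50 × 1 = 50
  Farm2->M3: 20 × 3 = 60
Total = 90 + 120 + 50 + 60 = 320.

320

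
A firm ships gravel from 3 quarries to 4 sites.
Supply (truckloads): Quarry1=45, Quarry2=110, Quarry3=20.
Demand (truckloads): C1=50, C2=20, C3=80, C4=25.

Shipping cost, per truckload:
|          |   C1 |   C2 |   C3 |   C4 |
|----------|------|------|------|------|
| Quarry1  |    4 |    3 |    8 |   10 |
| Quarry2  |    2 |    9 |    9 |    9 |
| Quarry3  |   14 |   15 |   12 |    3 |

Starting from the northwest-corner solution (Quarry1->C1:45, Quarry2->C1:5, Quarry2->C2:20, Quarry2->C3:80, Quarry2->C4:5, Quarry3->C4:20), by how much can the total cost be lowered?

235

Current plan cost = 45·4 + 5·2 + 20·9 + 80·9 + 5·9 + 20·3 = 1195.
Optimal plan:
  Quarry1→C2: 20 × 3 = 60
  Quarry1→C3: 25 × 8 = 200
  Quarry2→C1: 50 × 2 = 100
  Quarry2→C3: 55 × 9 = 495
  Quarry2→C4: 5 × 9 = 45
  Quarry3→C4: 20 × 3 = 60
Optimal cost = 960.
Saving = 1195 − 960 = 235.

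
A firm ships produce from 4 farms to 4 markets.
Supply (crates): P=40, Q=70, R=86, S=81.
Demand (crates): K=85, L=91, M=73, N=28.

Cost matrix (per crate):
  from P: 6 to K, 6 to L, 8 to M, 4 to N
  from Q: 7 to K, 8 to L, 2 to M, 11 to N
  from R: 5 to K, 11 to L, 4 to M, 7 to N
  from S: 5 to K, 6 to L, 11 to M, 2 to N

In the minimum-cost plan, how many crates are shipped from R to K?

Optimal shipments:
  P to L: 40 crates
  Q to M: 70 crates
  R to K: 83 crates
  R to M: 3 crates
  S to K: 2 crates
  S to L: 51 crates
  S to N: 28 crates
Total cost = 1179.
So R→K carries 83 crates.

83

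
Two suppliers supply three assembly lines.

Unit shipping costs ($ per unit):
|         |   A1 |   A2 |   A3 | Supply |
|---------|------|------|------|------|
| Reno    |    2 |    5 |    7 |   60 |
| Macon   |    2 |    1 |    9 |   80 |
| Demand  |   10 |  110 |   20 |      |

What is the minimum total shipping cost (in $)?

390

An optimal shipping plan:
  Reno–A1: 10 × $2 = $20
  Reno–A2: 30 × $5 = $150
  Reno–A3: 20 × $7 = $140
  Macon–A2: 80 × $1 = $80
Total = 20 + 150 + 140 + 80 = $390.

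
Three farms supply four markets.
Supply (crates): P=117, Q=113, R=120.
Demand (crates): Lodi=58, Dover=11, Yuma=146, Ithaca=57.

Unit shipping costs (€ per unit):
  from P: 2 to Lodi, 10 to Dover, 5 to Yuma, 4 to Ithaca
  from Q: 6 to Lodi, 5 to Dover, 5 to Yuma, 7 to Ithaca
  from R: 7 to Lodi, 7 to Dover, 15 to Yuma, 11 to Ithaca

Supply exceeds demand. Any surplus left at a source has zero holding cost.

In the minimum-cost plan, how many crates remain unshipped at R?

An optimal plan:
  P to Lodi: 27 × €2 = €54
  P to Yuma: 33 × €5 = €165
  P to Ithaca: 57 × €4 = €228
  Q to Yuma: 113 × €5 = €565
  R to Lodi: 31 × €7 = €217
  R to Dover: 11 × €7 = €77
Total cost = €1306.
R ships 42 of its 120, leaving 78.

78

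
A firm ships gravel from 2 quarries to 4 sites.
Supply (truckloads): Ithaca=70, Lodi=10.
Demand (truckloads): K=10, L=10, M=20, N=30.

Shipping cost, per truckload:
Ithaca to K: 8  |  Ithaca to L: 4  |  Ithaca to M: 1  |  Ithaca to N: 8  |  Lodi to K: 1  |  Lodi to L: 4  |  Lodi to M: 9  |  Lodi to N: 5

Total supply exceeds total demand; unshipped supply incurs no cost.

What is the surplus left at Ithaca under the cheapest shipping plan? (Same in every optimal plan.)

Minimum-cost shipments:
  Ithaca→L: 10 truckloads
  Ithaca→M: 20 truckloads
  Ithaca→N: 30 truckloads
  Lodi→K: 10 truckloads
Total cost = 310.
Ithaca ships 60 of its 70, leaving 10.

10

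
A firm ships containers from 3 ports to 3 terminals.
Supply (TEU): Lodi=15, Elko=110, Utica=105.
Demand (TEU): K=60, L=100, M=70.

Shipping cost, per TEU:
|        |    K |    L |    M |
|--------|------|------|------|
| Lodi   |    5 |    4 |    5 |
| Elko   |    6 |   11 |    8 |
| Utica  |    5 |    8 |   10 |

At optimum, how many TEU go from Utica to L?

85

Optimal shipments:
  Lodi to L: 15 × 4 = 60
  Elko to K: 40 × 6 = 240
  Elko to M: 70 × 8 = 560
  Utica to K: 20 × 5 = 100
  Utica to L: 85 × 8 = 680
Total cost = 1640.
So Utica→L carries 85 TEU.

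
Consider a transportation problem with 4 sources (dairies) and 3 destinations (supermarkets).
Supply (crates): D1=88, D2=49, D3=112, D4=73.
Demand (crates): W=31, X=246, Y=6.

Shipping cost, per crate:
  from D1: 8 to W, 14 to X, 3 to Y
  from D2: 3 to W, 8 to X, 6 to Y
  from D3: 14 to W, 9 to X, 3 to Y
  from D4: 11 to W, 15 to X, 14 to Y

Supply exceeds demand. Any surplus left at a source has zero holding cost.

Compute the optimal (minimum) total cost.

An optimal shipping plan:
  D1->W: 31 × 8 = 248
  D1->X: 51 × 14 = 714
  D1->Y: 6 × 3 = 18
  D2->X: 49 × 8 = 392
  D3->X: 112 × 9 = 1008
  D4->X: 34 × 15 = 510
Total = 248 + 714 + 18 + 392 + 1008 + 510 = 2890.

2890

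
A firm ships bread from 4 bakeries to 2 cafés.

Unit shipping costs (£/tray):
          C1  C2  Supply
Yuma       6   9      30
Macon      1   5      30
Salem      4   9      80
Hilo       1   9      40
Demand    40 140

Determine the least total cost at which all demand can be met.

1180

A cheapest plan:
  Yuma to C2: 30 × £9 = £270
  Macon to C2: 30 × £5 = £150
  Salem to C2: 80 × £9 = £720
  Hilo to C1: 40 × £1 = £40
Total = 270 + 150 + 720 + 40 = £1180.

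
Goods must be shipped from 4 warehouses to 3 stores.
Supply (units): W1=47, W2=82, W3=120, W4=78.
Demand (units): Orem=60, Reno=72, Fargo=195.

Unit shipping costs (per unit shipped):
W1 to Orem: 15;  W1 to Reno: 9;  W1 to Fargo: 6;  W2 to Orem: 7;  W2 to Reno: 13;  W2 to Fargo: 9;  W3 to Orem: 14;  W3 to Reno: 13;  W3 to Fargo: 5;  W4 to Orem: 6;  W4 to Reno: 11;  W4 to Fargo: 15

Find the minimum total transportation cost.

2340

An optimal shipping plan:
  W1->Reno: 47 × 9 = 423
  W2->Orem: 7 × 7 = 49
  W2->Fargo: 75 × 9 = 675
  W3->Fargo: 120 × 5 = 600
  W4->Orem: 53 × 6 = 318
  W4->Reno: 25 × 11 = 275
Total = 423 + 49 + 675 + 600 + 318 + 275 = 2340.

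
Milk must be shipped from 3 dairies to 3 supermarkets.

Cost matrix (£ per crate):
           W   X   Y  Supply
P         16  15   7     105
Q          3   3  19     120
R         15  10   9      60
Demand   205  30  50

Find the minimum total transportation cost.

2340

An optimal shipping plan:
  P->W: 55 × £16 = £880
  P->Y: 50 × £7 = £350
  Q->W: 120 × £3 = £360
  R->W: 30 × £15 = £450
  R->X: 30 × £10 = £300
Total = 880 + 350 + 360 + 450 + 300 = £2340.
(Supply check: P ships 105; Q ships 120; R ships 60.)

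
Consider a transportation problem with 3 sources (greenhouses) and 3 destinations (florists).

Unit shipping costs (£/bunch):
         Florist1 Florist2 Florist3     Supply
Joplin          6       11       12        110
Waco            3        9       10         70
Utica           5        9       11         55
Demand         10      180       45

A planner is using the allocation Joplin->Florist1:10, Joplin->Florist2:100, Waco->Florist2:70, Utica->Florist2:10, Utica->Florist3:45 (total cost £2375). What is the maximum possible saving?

Current plan cost = 10·6 + 100·11 + 70·9 + 10·9 + 45·11 = £2375.
Optimal plan:
  Joplin–Florist2: 65 × £11 = £715
  Joplin–Florist3: 45 × £12 = £540
  Waco–Florist1: 10 × £3 = £30
  Waco–Florist2: 60 × £9 = £540
  Utica–Florist2: 55 × £9 = £495
Optimal cost = £2320.
Saving = 2375 − 2320 = £55.

55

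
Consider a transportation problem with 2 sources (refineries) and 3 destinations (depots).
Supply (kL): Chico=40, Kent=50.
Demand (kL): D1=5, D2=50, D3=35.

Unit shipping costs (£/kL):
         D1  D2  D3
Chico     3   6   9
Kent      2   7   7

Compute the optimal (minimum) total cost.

One minimum-cost allocation:
  Chico to D2: 40 × £6 = £240
  Kent to D1: 5 × £2 = £10
  Kent to D2: 10 × £7 = £70
  Kent to D3: 35 × £7 = £245
Total = 240 + 10 + 70 + 245 = £565.
(Supply check: Chico ships 40; Kent ships 50.)

565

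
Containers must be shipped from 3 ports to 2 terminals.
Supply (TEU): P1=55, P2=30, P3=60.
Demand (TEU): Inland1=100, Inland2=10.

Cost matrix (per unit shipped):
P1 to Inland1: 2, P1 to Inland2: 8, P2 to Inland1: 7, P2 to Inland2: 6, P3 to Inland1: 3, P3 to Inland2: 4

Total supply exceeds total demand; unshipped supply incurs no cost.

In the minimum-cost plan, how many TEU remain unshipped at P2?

An optimal plan:
  P1→Inland1: 55 TEU
  P3→Inland1: 45 TEU
  P3→Inland2: 10 TEU
Total cost = 285.
P2 ships 0 of its 30, leaving 30.

30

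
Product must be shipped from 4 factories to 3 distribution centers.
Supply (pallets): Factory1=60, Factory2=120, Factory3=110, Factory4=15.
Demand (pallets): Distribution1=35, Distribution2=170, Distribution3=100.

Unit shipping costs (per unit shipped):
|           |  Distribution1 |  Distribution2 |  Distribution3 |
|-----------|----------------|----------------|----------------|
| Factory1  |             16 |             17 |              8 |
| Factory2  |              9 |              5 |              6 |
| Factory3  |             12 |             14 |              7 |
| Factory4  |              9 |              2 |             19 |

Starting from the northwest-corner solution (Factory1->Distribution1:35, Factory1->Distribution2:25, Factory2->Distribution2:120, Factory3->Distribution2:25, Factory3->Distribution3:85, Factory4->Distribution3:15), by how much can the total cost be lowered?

Current plan cost = 35·16 + 25·17 + 120·5 + 25·14 + 85·7 + 15·19 = 2815.
Optimal plan:
  Factory1–Distribution3: 60 × 8 = 480
  Factory2–Distribution2: 120 × 5 = 600
  Factory3–Distribution1: 35 × 12 = 420
  Factory3–Distribution2: 35 × 14 = 490
  Factory3–Distribution3: 40 × 7 = 280
  Factory4–Distribution2: 15 × 2 = 30
Optimal cost = 2300.
Saving = 2815 − 2300 = 515.

515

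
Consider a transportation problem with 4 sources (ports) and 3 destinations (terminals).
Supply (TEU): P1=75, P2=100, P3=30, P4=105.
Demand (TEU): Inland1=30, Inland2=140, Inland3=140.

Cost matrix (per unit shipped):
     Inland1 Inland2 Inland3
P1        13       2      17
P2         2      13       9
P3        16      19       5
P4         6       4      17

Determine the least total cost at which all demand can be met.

A cheapest plan:
  P1 to Inland2: 75 × 2 = 150
  P2 to Inland3: 100 × 9 = 900
  P3 to Inland3: 30 × 5 = 150
  P4 to Inland1: 30 × 6 = 180
  P4 to Inland2: 65 × 4 = 260
  P4 to Inland3: 10 × 17 = 170
Total = 150 + 900 + 150 + 180 + 260 + 170 = 1810.
(Supply check: P1 ships 75; P2 ships 100; P3 ships 30; P4 ships 105.)

1810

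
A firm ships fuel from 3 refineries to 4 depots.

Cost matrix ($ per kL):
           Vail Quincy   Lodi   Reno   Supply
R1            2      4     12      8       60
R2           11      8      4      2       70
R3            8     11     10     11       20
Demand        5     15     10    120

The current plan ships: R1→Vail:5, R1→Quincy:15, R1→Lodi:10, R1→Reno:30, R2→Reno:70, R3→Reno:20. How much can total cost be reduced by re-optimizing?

Current plan cost = 5·2 + 15·4 + 10·12 + 30·8 + 70·2 + 20·11 = $790.
Optimal plan:
  R1 to Vail: 5 × $2 = $10
  R1 to Quincy: 15 × $4 = $60
  R1 to Reno: 40 × $8 = $320
  R2 to Reno: 70 × $2 = $140
  R3 to Lodi: 10 × $10 = $100
  R3 to Reno: 10 × $11 = $110
Optimal cost = $740.
Saving = 790 − 740 = $50.

50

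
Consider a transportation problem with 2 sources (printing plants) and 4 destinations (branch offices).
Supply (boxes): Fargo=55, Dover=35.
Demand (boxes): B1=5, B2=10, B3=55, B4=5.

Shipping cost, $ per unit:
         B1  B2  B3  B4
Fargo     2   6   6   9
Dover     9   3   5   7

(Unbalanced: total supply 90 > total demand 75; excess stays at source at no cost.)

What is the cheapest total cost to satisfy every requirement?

An optimal shipping plan:
  Fargo to B1: 5 × $2 = $10
  Fargo to B3: 35 × $6 = $210
  Dover to B2: 10 × $3 = $30
  Dover to B3: 20 × $5 = $100
  Dover to B4: 5 × $7 = $35
Total = 10 + 210 + 30 + 100 + 35 = $385.
(Supply check: Fargo ships 40; Dover ships 35.)

385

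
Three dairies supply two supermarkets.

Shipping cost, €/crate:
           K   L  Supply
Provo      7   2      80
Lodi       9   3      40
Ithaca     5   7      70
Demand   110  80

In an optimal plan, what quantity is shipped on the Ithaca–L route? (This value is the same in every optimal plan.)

Solving gives:
  Provo→K: 40 × €7 = €280
  Provo→L: 40 × €2 = €80
  Lodi→L: 40 × €3 = €120
  Ithaca→K: 70 × €5 = €350
Total cost = €830.
The route Ithaca→L is not used.

0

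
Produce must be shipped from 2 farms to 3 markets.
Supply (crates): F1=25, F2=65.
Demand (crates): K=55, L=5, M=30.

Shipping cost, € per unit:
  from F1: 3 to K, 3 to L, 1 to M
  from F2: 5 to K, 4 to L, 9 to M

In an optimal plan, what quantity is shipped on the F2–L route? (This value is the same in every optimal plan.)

Solving gives:
  F1–M: 25 × €1 = €25
  F2–K: 55 × €5 = €275
  F2–L: 5 × €4 = €20
  F2–M: 5 × €9 = €45
Total cost = €365.
So F2→L carries 5 crates.

5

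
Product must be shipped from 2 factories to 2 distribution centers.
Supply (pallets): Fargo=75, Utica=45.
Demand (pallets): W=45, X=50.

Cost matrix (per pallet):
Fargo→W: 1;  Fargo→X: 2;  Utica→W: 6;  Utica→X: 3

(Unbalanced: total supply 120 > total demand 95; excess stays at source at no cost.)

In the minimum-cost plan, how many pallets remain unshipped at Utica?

25

Minimum-cost shipments:
  Fargo→W: 45 pallets
  Fargo→X: 30 pallets
  Utica→X: 20 pallets
Total cost = 165.
Utica ships 20 of its 45, leaving 25.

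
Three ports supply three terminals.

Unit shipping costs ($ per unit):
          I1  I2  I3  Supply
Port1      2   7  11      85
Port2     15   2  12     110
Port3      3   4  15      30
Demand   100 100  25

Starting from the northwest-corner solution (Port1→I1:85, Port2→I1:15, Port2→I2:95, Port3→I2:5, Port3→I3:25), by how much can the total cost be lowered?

265

Current plan cost = 85·2 + 15·15 + 95·2 + 5·4 + 25·15 = $980.
Optimal plan:
  Port1→I1: 70 TEU
  Port1→I3: 15 TEU
  Port2→I2: 100 TEU
  Port2→I3: 10 TEU
  Port3→I1: 30 TEU
Optimal cost = $715.
Saving = 980 − 715 = $265.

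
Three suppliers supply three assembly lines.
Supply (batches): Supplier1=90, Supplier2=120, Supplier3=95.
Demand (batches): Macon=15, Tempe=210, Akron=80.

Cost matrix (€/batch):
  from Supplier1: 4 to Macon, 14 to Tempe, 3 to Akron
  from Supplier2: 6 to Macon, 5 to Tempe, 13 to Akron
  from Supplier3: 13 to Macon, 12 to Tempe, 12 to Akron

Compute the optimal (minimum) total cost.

An optimal shipping plan:
  Supplier1–Macon: 10 batches
  Supplier1–Akron: 80 batches
  Supplier2–Tempe: 120 batches
  Supplier3–Macon: 5 batches
  Supplier3–Tempe: 90 batches
Total cost = €2025.
(Supply check: Supplier1 ships 90; Supplier2 ships 120; Supplier3 ships 95.)

2025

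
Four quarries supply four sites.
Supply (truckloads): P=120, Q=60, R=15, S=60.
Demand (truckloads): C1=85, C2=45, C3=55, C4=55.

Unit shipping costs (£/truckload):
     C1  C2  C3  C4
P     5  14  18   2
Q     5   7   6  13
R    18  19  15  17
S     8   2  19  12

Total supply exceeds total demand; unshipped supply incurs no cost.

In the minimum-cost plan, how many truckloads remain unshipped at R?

15

An optimal plan:
  P to C1: 65 × £5 = £325
  P to C4: 55 × £2 = £110
  Q to C1: 5 × £5 = £25
  Q to C3: 55 × £6 = £330
  S to C1: 15 × £8 = £120
  S to C2: 45 × £2 = £90
Total cost = £1000.
R ships 0 of its 15, leaving 15.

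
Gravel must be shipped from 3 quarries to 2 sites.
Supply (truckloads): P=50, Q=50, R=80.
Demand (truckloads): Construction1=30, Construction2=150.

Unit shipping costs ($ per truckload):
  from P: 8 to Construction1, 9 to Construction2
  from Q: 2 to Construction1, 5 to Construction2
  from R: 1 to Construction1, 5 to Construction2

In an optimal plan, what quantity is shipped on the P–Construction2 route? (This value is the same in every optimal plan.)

50

Optimal shipments:
  P→Construction2: 50 × $9 = $450
  Q→Construction2: 50 × $5 = $250
  R→Construction1: 30 × $1 = $30
  R→Construction2: 50 × $5 = $250
Total cost = $980.
So P→Construction2 carries 50 truckloads.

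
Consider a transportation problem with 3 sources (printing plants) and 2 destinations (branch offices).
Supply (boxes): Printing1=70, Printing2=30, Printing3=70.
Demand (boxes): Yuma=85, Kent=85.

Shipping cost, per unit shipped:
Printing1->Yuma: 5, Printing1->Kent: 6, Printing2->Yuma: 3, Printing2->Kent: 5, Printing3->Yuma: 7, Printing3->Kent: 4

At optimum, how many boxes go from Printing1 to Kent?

Solving gives:
  Printing1 to Yuma: 55 × 5 = 275
  Printing1 to Kent: 15 × 6 = 90
  Printing2 to Yuma: 30 × 3 = 90
  Printing3 to Kent: 70 × 4 = 280
Total cost = 735.
So Printing1→Kent carries 15 boxes.

15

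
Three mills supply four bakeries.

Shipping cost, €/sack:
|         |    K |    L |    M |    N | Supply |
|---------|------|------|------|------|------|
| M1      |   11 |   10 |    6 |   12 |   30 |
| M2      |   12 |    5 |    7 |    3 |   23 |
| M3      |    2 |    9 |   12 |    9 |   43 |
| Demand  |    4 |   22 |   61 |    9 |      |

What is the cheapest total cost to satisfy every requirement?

715

Optimal allocation:
  M1–M: 30 × €6 = €180
  M2–M: 14 × €7 = €98
  M2–N: 9 × €3 = €27
  M3–K: 4 × €2 = €8
  M3–L: 22 × €9 = €198
  M3–M: 17 × €12 = €204
Total = 180 + 98 + 27 + 8 + 198 + 204 = €715.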